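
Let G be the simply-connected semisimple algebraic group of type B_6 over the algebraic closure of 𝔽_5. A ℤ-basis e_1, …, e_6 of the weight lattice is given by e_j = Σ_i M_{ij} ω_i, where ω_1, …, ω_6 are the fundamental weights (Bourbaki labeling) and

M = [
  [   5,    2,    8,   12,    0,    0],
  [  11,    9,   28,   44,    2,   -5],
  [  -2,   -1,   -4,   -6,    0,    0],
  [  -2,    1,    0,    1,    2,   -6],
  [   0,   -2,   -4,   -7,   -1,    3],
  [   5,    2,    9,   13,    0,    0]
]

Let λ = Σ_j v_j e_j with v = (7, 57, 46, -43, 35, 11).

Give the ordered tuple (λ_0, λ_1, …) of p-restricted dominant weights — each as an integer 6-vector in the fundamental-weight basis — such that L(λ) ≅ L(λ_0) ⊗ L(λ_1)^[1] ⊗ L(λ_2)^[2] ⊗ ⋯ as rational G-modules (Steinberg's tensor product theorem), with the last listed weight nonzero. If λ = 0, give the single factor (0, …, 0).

Compute c_i = Σ_j M_{ij} v_j with v = (7, 57, 46, -43, 35, 11):
  c_1 = 5*7 + 2*57 + 8*46 + 12*-43 + 0*35 + 0*11 = 1
  c_2 = 11*7 + 9*57 + 28*46 + 44*-43 + 2*35 + -5*11 = 1
  c_3 = -2*7 + -1*57 + -4*46 + -6*-43 + 0*35 + 0*11 = 3
  c_4 = -2*7 + 1*57 + 0*46 + 1*-43 + 2*35 + -6*11 = 4
  c_5 = 0*7 + -2*57 + -4*46 + -7*-43 + -1*35 + 3*11 = 1
  c_6 = 5*7 + 2*57 + 9*46 + 13*-43 + 0*35 + 0*11 = 4
Writing each c_i in base p = 5:
  c_1 = 1 = 1·5^0
  c_2 = 1 = 1·5^0
  c_3 = 3 = 3·5^0
  c_4 = 4 = 4·5^0
  c_5 = 1 = 1·5^0
  c_6 = 4 = 4·5^0
p-restricted factor λ_0 = (1, 1, 3, 4, 1, 4)

((1, 1, 3, 4, 1, 4),)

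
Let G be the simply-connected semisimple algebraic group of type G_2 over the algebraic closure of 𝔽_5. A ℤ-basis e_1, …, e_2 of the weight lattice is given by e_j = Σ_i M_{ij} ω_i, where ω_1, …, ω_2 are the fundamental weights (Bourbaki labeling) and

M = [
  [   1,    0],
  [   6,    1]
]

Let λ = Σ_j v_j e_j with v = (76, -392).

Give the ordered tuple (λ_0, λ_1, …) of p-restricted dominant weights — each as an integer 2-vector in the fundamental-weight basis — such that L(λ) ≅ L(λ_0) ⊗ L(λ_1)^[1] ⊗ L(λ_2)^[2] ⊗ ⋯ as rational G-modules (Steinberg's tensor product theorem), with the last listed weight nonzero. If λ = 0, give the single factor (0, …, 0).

In the fundamental-weight basis, λ has coordinates c = M·v (v = (76, -392)):
  c_1 = 1·76 + (0)·(-392) = 76
  c_2 = 6·76 + (1)·(-392) = 64
Expand coordinatewise in base 5:
  c_1 = 76 = 1·5^0 + 0·5^1 + 3·5^2
  c_2 = 64 = 4·5^0 + 2·5^1 + 2·5^2
p-restricted factor λ_0 = (1, 4)
p-restricted factor λ_1 = (0, 2)
p-restricted factor λ_2 = (3, 2)

((1, 4), (0, 2), (3, 2))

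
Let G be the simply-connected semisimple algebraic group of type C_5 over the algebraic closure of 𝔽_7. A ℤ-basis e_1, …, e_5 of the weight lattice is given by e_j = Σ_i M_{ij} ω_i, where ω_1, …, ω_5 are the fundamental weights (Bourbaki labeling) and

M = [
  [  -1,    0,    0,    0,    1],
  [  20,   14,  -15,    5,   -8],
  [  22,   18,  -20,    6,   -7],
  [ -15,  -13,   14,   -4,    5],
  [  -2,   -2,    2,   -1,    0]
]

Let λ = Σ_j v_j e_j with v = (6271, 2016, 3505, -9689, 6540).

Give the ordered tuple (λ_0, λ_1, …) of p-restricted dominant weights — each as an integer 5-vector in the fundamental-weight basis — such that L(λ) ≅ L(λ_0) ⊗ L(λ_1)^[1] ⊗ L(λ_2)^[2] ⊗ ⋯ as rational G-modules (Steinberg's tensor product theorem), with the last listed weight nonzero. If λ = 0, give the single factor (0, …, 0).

Compute c_i = Σ_j M_{ij} v_j with v = (6271, 2016, 3505, -9689, 6540):
  c_1 = -1*6271 + 0*2016 + 0*3505 + 0*-9689 + 1*6540 = 269
  c_2 = 20*6271 + 14*2016 + -15*3505 + 5*-9689 + -8*6540 = 304
  c_3 = 22*6271 + 18*2016 + -20*3505 + 6*-9689 + -7*6540 = 236
  c_4 = -15*6271 + -13*2016 + 14*3505 + -4*-9689 + 5*6540 = 253
  c_5 = -2*6271 + -2*2016 + 2*3505 + -1*-9689 + 0*6540 = 125
Expand coordinatewise in base 7:
  c_1 = 269 = 3·7^0 + 3·7^1 + 5·7^2
  c_2 = 304 = 3·7^0 + 1·7^1 + 6·7^2
  c_3 = 236 = 5·7^0 + 5·7^1 + 4·7^2
  c_4 = 253 = 1·7^0 + 1·7^1 + 5·7^2
  c_5 = 125 = 6·7^0 + 3·7^1 + 2·7^2
λ_0 = (3, 3, 5, 1, 6)
λ_1 = (3, 1, 5, 1, 3)
λ_2 = (5, 6, 4, 5, 2)

((3, 3, 5, 1, 6), (3, 1, 5, 1, 3), (5, 6, 4, 5, 2))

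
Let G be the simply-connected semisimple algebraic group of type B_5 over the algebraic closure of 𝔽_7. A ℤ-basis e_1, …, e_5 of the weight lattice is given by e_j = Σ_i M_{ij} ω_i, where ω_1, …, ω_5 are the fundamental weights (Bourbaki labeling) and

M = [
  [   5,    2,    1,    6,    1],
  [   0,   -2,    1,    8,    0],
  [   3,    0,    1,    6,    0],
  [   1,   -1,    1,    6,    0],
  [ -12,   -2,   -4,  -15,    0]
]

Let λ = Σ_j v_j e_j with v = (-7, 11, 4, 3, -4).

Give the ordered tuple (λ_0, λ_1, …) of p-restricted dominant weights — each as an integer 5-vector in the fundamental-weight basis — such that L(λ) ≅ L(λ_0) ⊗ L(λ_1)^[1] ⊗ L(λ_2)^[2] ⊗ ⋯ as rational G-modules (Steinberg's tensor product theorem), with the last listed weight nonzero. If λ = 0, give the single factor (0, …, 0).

((5, 6, 1, 4, 1),)

In the fundamental-weight basis, λ has coordinates c = M·v (v = (-7, 11, 4, 3, -4)):
  c_1 = 5*-7 + 2*11 + 1*4 + 6*3 + 1*-4 = 5
  c_2 = 0*-7 + -2*11 + 1*4 + 8*3 + 0*-4 = 6
  c_3 = 3*-7 + 0*11 + 1*4 + 6*3 + 0*-4 = 1
  c_4 = 1*-7 + -1*11 + 1*4 + 6*3 + 0*-4 = 4
  c_5 = -12*-7 + -2*11 + -4*4 + -15*3 + 0*-4 = 1
Base-7 expansion of each c_i:
  c_1 = 5 = 5·7^0
  c_2 = 6 = 6·7^0
  c_3 = 1 = 1·7^0
  c_4 = 4 = 4·7^0
  c_5 = 1 = 1·7^0
Factor λ_0 = (5, 6, 1, 4, 1)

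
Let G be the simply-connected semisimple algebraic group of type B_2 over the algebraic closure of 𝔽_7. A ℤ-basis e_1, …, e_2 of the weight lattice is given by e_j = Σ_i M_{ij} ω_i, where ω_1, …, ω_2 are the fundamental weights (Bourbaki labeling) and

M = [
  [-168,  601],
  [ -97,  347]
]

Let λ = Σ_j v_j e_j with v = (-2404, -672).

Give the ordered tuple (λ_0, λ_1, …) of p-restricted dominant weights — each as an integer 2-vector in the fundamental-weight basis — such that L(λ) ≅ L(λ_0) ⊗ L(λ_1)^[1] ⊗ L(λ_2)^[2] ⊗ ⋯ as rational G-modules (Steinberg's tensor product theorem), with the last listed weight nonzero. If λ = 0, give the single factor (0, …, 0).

((0, 4),)

Change of basis e → ω: c = M·v where v = (-2404, -672):
  c_1 = (-168)·(-2404) + (601)·(-672) = 0
  c_2 = (-97)·(-2404) + (347)·(-672) = 4
Writing each c_i in base p = 7:
  c_1 = 0
  c_2 = 4 = 4·7^0
λ_0 = (0, 4)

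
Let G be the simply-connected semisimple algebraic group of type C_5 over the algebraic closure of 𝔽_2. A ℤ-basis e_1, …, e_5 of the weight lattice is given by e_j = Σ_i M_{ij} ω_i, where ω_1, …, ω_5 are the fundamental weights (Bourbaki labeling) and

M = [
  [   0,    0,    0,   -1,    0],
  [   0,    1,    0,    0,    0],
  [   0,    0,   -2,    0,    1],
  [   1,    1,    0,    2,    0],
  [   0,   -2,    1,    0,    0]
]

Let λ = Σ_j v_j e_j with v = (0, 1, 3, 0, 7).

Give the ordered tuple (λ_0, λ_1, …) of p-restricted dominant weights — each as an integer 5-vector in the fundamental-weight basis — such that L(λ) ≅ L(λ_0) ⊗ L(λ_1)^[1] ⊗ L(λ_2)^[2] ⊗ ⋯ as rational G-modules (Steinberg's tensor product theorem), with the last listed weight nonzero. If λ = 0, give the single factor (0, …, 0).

Compute c_i = Σ_j M_{ij} v_j with v = (0, 1, 3, 0, 7):
  c_1 = 0·0 + 0·1 + 0·3 + (-1)·(0) + 0·7 = 0
  c_2 = 0·0 + 1·1 + 0·3 + 0·0 + 0·7 = 1
  c_3 = 0·0 + 0·1 + (-2)·(3) + 0·0 + 1·7 = 1
  c_4 = 1·0 + 1·1 + 0·3 + 2·0 + 0·7 = 1
  c_5 = 0·0 + (-2)·(1) + 1·3 + 0·0 + 0·7 = 1
p = 2; digits c_i = Σ_j d_{ij}·2^j, 0 ≤ d_{ij} < 2:
  c_1 = 0
  c_2 = 1 = 1·2^0
  c_3 = 1 = 1·2^0
  c_4 = 1 = 1·2^0
  c_5 = 1 = 1·2^0
Factor λ_0 = (0, 1, 1, 1, 1)

((0, 1, 1, 1, 1),)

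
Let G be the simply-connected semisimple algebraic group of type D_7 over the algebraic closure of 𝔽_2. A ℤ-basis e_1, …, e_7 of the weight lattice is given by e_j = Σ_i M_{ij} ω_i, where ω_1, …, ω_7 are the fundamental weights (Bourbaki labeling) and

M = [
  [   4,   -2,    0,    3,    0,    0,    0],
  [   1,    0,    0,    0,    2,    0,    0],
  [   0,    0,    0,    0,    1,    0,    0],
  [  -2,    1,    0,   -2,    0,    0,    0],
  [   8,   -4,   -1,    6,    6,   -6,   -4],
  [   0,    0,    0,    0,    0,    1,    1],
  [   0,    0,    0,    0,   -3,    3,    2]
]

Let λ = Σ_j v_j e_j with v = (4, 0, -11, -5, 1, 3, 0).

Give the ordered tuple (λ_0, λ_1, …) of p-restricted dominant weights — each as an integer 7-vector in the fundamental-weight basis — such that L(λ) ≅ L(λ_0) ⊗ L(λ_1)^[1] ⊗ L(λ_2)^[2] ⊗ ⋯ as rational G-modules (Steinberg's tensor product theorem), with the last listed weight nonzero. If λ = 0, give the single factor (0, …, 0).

ω-coordinates c = M·v, v = (4, 0, -11, -5, 1, 3, 0):
  c_1 = (4)·(4) + (-2)·(0) + (0)·(-11) + (3)·(-5) + (0)·(1) + (0)·(3) + (0)·(0) = 1
  c_2 = (1)·(4) + (0)·(0) + (0)·(-11) + (0)·(-5) + (2)·(1) + (0)·(3) + (0)·(0) = 6
  c_3 = (0)·(4) + (0)·(0) + (0)·(-11) + (0)·(-5) + (1)·(1) + (0)·(3) + (0)·(0) = 1
  c_4 = (-2)·(4) + (1)·(0) + (0)·(-11) + (-2)·(-5) + (0)·(1) + (0)·(3) + (0)·(0) = 2
  c_5 = (8)·(4) + (-4)·(0) + (-1)·(-11) + (6)·(-5) + (6)·(1) + (-6)·(3) + (-4)·(0) = 1
  c_6 = (0)·(4) + (0)·(0) + (0)·(-11) + (0)·(-5) + (0)·(1) + (1)·(3) + (1)·(0) = 3
  c_7 = (0)·(4) + (0)·(0) + (0)·(-11) + (0)·(-5) + (-3)·(1) + (3)·(3) + (2)·(0) = 6
Writing each c_i in base p = 2:
  c_1 = 1 = 1·2^0
  c_2 = 6 = 0·2^0 + 1·2^1 + 1·2^2
  c_3 = 1 = 1·2^0
  c_4 = 2 = 0·2^0 + 1·2^1
  c_5 = 1 = 1·2^0
  c_6 = 3 = 1·2^0 + 1·2^1
  c_7 = 6 = 0·2^0 + 1·2^1 + 1·2^2
λ_0 = (1, 0, 1, 0, 1, 1, 0)
λ_1 = (0, 1, 0, 1, 0, 1, 1)
λ_2 = (0, 1, 0, 0, 0, 0, 1)

((1, 0, 1, 0, 1, 1, 0), (0, 1, 0, 1, 0, 1, 1), (0, 1, 0, 0, 0, 0, 1))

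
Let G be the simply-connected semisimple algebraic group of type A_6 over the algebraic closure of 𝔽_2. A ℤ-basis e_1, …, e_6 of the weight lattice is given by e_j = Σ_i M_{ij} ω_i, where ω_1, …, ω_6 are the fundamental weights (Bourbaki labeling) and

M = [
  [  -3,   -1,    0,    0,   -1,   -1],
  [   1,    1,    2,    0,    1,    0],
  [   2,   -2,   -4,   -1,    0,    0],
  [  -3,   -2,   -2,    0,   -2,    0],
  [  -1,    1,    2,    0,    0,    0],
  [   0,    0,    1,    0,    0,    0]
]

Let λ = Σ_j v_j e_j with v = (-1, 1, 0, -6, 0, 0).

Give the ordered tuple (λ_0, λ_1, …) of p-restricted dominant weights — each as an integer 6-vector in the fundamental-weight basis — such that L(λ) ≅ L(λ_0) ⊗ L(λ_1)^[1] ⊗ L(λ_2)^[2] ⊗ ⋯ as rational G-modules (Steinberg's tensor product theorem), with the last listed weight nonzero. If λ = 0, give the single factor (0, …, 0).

Change of basis e → ω: c = M·v where v = (-1, 1, 0, -6, 0, 0):
  c_1 = (-3)·(-1) + (-1)·(1) + (0)·(0) + (0)·(-6) + (-1)·(0) + (-1)·(0) = 2
  c_2 = (1)·(-1) + (1)·(1) + (2)·(0) + (0)·(-6) + (1)·(0) + (0)·(0) = 0
  c_3 = (2)·(-1) + (-2)·(1) + (-4)·(0) + (-1)·(-6) + (0)·(0) + (0)·(0) = 2
  c_4 = (-3)·(-1) + (-2)·(1) + (-2)·(0) + (0)·(-6) + (-2)·(0) + (0)·(0) = 1
  c_5 = (-1)·(-1) + (1)·(1) + (2)·(0) + (0)·(-6) + (0)·(0) + (0)·(0) = 2
  c_6 = (0)·(-1) + (0)·(1) + (1)·(0) + (0)·(-6) + (0)·(0) + (0)·(0) = 0
Base-2 expansion of each c_i:
  c_1 = 2 = 0·2^0 + 1·2^1
  c_2 = 0
  c_3 = 2 = 0·2^0 + 1·2^1
  c_4 = 1 = 1·2^0
  c_5 = 2 = 0·2^0 + 1·2^1
  c_6 = 0
Factor λ_0 = (0, 0, 0, 1, 0, 0)
Factor λ_1 = (1, 0, 1, 0, 1, 0)

((0, 0, 0, 1, 0, 0), (1, 0, 1, 0, 1, 0))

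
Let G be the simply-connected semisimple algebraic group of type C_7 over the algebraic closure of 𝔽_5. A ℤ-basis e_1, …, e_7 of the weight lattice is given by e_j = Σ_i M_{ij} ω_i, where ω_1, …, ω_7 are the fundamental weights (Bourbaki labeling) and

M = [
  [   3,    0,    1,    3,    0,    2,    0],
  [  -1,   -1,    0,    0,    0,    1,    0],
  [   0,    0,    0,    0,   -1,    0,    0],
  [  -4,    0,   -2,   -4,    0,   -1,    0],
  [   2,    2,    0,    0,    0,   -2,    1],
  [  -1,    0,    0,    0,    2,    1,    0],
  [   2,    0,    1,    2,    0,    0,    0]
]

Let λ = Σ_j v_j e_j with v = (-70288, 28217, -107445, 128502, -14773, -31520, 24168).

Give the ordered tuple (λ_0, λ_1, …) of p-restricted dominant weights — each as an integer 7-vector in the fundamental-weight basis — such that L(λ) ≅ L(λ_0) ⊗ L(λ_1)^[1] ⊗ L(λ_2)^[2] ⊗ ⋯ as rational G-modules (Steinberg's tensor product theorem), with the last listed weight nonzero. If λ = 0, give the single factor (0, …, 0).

((2, 1, 3, 4, 1, 2, 3), (1, 0, 4, 0, 3, 4, 1), (1, 2, 0, 2, 2, 3, 4), (3, 4, 3, 3, 4, 3, 1), (1, 1, 3, 1, 4, 4, 4), (1, 3, 4, 4, 0, 2, 2))

Converting to the ω-basis (c_i = row i of M dotted with v = (-70288, 28217, -107445, 128502, -14773, -31520, 24168)):
  c_1 = (3)·(-70288) + 0·28217 + (1)·(-107445) + 3·128502 + (0)·(-14773) + (2)·(-31520) + 0·24168 = 4157
  c_2 = (-1)·(-70288) + (-1)·(28217) + (0)·(-107445) + 0·128502 + (0)·(-14773) + (1)·(-31520) + 0·24168 = 10551
  c_3 = (0)·(-70288) + 0·28217 + (0)·(-107445) + 0·128502 + (-1)·(-14773) + (0)·(-31520) + 0·24168 = 14773
  c_4 = (-4)·(-70288) + 0·28217 + (-2)·(-107445) + (-4)·(128502) + (0)·(-14773) + (-1)·(-31520) + 0·24168 = 13554
  c_5 = (2)·(-70288) + 2·28217 + (0)·(-107445) + 0·128502 + (0)·(-14773) + (-2)·(-31520) + 1·24168 = 3066
  c_6 = (-1)·(-70288) + 0·28217 + (0)·(-107445) + 0·128502 + (2)·(-14773) + (1)·(-31520) + 0·24168 = 9222
  c_7 = (2)·(-70288) + 0·28217 + (1)·(-107445) + 2·128502 + (0)·(-14773) + (0)·(-31520) + 0·24168 = 8983
p = 5; digits c_i = Σ_j d_{ij}·5^j, 0 ≤ d_{ij} < 5:
  c_1 = 4157 = 2·5^0 + 1·5^1 + 1·5^2 + 3·5^3 + 1·5^4 + 1·5^5
  c_2 = 10551 = 1·5^0 + 0·5^1 + 2·5^2 + 4·5^3 + 1·5^4 + 3·5^5
  c_3 = 14773 = 3·5^0 + 4·5^1 + 0·5^2 + 3·5^3 + 3·5^4 + 4·5^5
  c_4 = 13554 = 4·5^0 + 0·5^1 + 2·5^2 + 3·5^3 + 1·5^4 + 4·5^5
  c_5 = 3066 = 1·5^0 + 3·5^1 + 2·5^2 + 4·5^3 + 4·5^4
  c_6 = 9222 = 2·5^0 + 4·5^1 + 3·5^2 + 3·5^3 + 4·5^4 + 2·5^5
  c_7 = 8983 = 3·5^0 + 1·5^1 + 4·5^2 + 1·5^3 + 4·5^4 + 2·5^5
λ_0 = (2, 1, 3, 4, 1, 2, 3)
λ_1 = (1, 0, 4, 0, 3, 4, 1)
λ_2 = (1, 2, 0, 2, 2, 3, 4)
λ_3 = (3, 4, 3, 3, 4, 3, 1)
λ_4 = (1, 1, 3, 1, 4, 4, 4)
λ_5 = (1, 3, 4, 4, 0, 2, 2)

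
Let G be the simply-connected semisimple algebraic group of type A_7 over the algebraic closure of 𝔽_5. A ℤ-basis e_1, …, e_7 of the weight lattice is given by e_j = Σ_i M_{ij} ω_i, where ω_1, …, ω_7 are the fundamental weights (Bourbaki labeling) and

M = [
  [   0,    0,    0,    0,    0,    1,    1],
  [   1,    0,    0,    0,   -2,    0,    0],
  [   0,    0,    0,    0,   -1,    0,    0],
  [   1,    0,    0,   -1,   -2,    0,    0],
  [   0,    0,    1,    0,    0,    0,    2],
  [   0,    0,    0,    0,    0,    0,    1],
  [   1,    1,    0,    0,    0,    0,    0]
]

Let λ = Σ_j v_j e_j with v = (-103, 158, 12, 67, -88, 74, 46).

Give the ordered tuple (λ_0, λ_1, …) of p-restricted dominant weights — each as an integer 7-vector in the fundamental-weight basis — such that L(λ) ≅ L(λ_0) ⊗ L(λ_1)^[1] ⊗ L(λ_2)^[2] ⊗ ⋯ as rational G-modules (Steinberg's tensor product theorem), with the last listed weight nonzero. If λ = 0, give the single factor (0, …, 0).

((0, 3, 3, 1, 4, 1, 0), (4, 4, 2, 1, 0, 4, 1), (4, 2, 3, 0, 4, 1, 2))

Converting to the ω-basis (c_i = row i of M dotted with v = (-103, 158, 12, 67, -88, 74, 46)):
  c_1 = (0)·(-103) + 0·158 + 0·12 + 0·67 + (0)·(-88) + 1·74 + 1·46 = 120
  c_2 = (1)·(-103) + 0·158 + 0·12 + 0·67 + (-2)·(-88) + 0·74 + 0·46 = 73
  c_3 = (0)·(-103) + 0·158 + 0·12 + 0·67 + (-1)·(-88) + 0·74 + 0·46 = 88
  c_4 = (1)·(-103) + 0·158 + 0·12 + (-1)·(67) + (-2)·(-88) + 0·74 + 0·46 = 6
  c_5 = (0)·(-103) + 0·158 + 1·12 + 0·67 + (0)·(-88) + 0·74 + 2·46 = 104
  c_6 = (0)·(-103) + 0·158 + 0·12 + 0·67 + (0)·(-88) + 0·74 + 1·46 = 46
  c_7 = (1)·(-103) + 1·158 + 0·12 + 0·67 + (0)·(-88) + 0·74 + 0·46 = 55
p = 5; digits c_i = Σ_j d_{ij}·5^j, 0 ≤ d_{ij} < 5:
  c_1 = 120 = 0·5^0 + 4·5^1 + 4·5^2
  c_2 = 73 = 3·5^0 + 4·5^1 + 2·5^2
  c_3 = 88 = 3·5^0 + 2·5^1 + 3·5^2
  c_4 = 6 = 1·5^0 + 1·5^1
  c_5 = 104 = 4·5^0 + 0·5^1 + 4·5^2
  c_6 = 46 = 1·5^0 + 4·5^1 + 1·5^2
  c_7 = 55 = 0·5^0 + 1·5^1 + 2·5^2
λ_0 = (0, 3, 3, 1, 4, 1, 0)
λ_1 = (4, 4, 2, 1, 0, 4, 1)
λ_2 = (4, 2, 3, 0, 4, 1, 2)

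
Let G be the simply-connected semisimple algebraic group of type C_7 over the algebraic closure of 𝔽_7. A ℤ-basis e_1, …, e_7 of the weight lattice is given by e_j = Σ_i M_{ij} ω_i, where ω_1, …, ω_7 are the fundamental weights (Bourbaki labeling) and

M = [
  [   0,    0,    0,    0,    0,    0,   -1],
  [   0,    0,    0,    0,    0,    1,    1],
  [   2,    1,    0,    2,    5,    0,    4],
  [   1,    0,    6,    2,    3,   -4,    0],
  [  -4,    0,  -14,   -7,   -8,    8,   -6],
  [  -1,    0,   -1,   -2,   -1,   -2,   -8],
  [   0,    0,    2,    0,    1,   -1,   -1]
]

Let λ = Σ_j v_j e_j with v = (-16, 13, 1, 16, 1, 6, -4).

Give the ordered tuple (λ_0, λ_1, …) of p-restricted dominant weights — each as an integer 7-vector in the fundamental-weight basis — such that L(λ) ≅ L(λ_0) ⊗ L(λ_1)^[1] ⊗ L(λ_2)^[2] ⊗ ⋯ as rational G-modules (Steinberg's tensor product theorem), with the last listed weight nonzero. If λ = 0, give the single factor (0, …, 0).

((4, 2, 2, 1, 2, 2, 1),)

Compute c_i = Σ_j M_{ij} v_j with v = (-16, 13, 1, 16, 1, 6, -4):
  c_1 = (0)·(-16) + (0)·(13) + (0)·(1) + (0)·(16) + (0)·(1) + (0)·(6) + (-1)·(-4) = 4
  c_2 = (0)·(-16) + (0)·(13) + (0)·(1) + (0)·(16) + (0)·(1) + (1)·(6) + (1)·(-4) = 2
  c_3 = (2)·(-16) + (1)·(13) + (0)·(1) + (2)·(16) + (5)·(1) + (0)·(6) + (4)·(-4) = 2
  c_4 = (1)·(-16) + (0)·(13) + (6)·(1) + (2)·(16) + (3)·(1) + (-4)·(6) + (0)·(-4) = 1
  c_5 = (-4)·(-16) + (0)·(13) + (-14)·(1) + (-7)·(16) + (-8)·(1) + (8)·(6) + (-6)·(-4) = 2
  c_6 = (-1)·(-16) + (0)·(13) + (-1)·(1) + (-2)·(16) + (-1)·(1) + (-2)·(6) + (-8)·(-4) = 2
  c_7 = (0)·(-16) + (0)·(13) + (2)·(1) + (0)·(16) + (1)·(1) + (-1)·(6) + (-1)·(-4) = 1
Expand coordinatewise in base 7:
  c_1 = 4 = 4·7^0
  c_2 = 2 = 2·7^0
  c_3 = 2 = 2·7^0
  c_4 = 1 = 1·7^0
  c_5 = 2 = 2·7^0
  c_6 = 2 = 2·7^0
  c_7 = 1 = 1·7^0
p-restricted factor λ_0 = (4, 2, 2, 1, 2, 2, 1)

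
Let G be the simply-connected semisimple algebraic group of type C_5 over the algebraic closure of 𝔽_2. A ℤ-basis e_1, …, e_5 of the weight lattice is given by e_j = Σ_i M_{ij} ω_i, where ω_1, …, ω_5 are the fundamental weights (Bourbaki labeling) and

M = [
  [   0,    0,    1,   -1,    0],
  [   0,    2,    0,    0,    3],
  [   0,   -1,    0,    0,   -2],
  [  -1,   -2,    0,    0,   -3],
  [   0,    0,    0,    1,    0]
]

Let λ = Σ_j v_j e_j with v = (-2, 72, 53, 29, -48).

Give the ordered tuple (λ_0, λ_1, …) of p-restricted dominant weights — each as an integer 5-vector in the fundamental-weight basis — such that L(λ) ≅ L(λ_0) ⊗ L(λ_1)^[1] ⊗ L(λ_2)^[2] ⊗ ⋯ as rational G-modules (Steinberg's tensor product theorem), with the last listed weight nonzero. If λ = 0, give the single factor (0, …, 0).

((0, 0, 0, 0, 1), (0, 0, 0, 1, 0), (0, 0, 0, 0, 1), (1, 0, 1, 0, 1), (1, 0, 1, 0, 1))

Converting to the ω-basis (c_i = row i of M dotted with v = (-2, 72, 53, 29, -48)):
  c_1 = 0*-2 + 0*72 + 1*53 + -1*29 + 0*-48 = 24
  c_2 = 0*-2 + 2*72 + 0*53 + 0*29 + 3*-48 = 0
  c_3 = 0*-2 + -1*72 + 0*53 + 0*29 + -2*-48 = 24
  c_4 = -1*-2 + -2*72 + 0*53 + 0*29 + -3*-48 = 2
  c_5 = 0*-2 + 0*72 + 0*53 + 1*29 + 0*-48 = 29
Writing each c_i in base p = 2:
  c_1 = 24 = 0·2^0 + 0·2^1 + 0·2^2 + 1·2^3 + 1·2^4
  c_2 = 0
  c_3 = 24 = 0·2^0 + 0·2^1 + 0·2^2 + 1·2^3 + 1·2^4
  c_4 = 2 = 0·2^0 + 1·2^1
  c_5 = 29 = 1·2^0 + 0·2^1 + 1·2^2 + 1·2^3 + 1·2^4
p-restricted factor λ_0 = (0, 0, 0, 0, 1)
p-restricted factor λ_1 = (0, 0, 0, 1, 0)
p-restricted factor λ_2 = (0, 0, 0, 0, 1)
p-restricted factor λ_3 = (1, 0, 1, 0, 1)
p-restricted factor λ_4 = (1, 0, 1, 0, 1)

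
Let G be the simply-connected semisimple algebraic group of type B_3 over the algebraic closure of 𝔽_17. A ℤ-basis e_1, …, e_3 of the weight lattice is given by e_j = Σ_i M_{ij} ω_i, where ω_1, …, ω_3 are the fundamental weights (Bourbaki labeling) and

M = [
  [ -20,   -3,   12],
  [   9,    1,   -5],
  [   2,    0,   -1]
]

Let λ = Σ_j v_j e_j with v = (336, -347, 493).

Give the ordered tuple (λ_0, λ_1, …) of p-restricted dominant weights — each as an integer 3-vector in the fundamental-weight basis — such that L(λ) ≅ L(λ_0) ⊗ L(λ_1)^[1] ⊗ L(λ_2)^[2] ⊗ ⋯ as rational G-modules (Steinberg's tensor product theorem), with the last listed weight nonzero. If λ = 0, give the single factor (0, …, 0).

ω-coordinates c = M·v, v = (336, -347, 493):
  c_1 = (-20)·(336) + (-3)·(-347) + 12·493 = 237
  c_2 = 9·336 + (1)·(-347) + (-5)·(493) = 212
  c_3 = 2·336 + (0)·(-347) + (-1)·(493) = 179
Expand coordinatewise in base 17:
  c_1 = 237 = 16·17^0 + 13·17^1
  c_2 = 212 = 8·17^0 + 12·17^1
  c_3 = 179 = 9·17^0 + 10·17^1
Factor λ_0 = (16, 8, 9)
Factor λ_1 = (13, 12, 10)

((16, 8, 9), (13, 12, 10))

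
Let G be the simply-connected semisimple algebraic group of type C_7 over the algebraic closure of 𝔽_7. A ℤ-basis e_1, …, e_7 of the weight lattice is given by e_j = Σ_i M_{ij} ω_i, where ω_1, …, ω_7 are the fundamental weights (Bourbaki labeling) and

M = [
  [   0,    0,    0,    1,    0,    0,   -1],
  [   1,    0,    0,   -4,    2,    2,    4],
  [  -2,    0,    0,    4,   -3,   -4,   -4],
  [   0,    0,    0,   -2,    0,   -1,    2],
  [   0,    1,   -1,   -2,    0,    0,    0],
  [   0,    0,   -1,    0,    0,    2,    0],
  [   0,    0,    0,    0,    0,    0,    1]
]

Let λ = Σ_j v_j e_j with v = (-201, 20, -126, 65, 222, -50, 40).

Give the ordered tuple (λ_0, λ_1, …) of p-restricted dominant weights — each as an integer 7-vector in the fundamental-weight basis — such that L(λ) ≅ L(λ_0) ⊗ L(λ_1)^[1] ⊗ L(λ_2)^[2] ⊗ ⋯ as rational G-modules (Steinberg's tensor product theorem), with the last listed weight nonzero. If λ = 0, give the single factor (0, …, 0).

In the fundamental-weight basis, λ has coordinates c = M·v (v = (-201, 20, -126, 65, 222, -50, 40)):
  c_1 = (0)·(-201) + 0·20 + (0)·(-126) + 1·65 + 0·222 + (0)·(-50) + (-1)·(40) = 25
  c_2 = (1)·(-201) + 0·20 + (0)·(-126) + (-4)·(65) + 2·222 + (2)·(-50) + 4·40 = 43
  c_3 = (-2)·(-201) + 0·20 + (0)·(-126) + 4·65 + (-3)·(222) + (-4)·(-50) + (-4)·(40) = 36
  c_4 = (0)·(-201) + 0·20 + (0)·(-126) + (-2)·(65) + 0·222 + (-1)·(-50) + 2·40 = 0
  c_5 = (0)·(-201) + 1·20 + (-1)·(-126) + (-2)·(65) + 0·222 + (0)·(-50) + 0·40 = 16
  c_6 = (0)·(-201) + 0·20 + (-1)·(-126) + 0·65 + 0·222 + (2)·(-50) + 0·40 = 26
  c_7 = (0)·(-201) + 0·20 + (0)·(-126) + 0·65 + 0·222 + (0)·(-50) + 1·40 = 40
Writing each c_i in base p = 7:
  c_1 = 25 = 4·7^0 + 3·7^1
  c_2 = 43 = 1·7^0 + 6·7^1
  c_3 = 36 = 1·7^0 + 5·7^1
  c_4 = 0
  c_5 = 16 = 2·7^0 + 2·7^1
  c_6 = 26 = 5·7^0 + 3·7^1
  c_7 = 40 = 5·7^0 + 5·7^1
p-restricted factor λ_0 = (4, 1, 1, 0, 2, 5, 5)
p-restricted factor λ_1 = (3, 6, 5, 0, 2, 3, 5)

((4, 1, 1, 0, 2, 5, 5), (3, 6, 5, 0, 2, 3, 5))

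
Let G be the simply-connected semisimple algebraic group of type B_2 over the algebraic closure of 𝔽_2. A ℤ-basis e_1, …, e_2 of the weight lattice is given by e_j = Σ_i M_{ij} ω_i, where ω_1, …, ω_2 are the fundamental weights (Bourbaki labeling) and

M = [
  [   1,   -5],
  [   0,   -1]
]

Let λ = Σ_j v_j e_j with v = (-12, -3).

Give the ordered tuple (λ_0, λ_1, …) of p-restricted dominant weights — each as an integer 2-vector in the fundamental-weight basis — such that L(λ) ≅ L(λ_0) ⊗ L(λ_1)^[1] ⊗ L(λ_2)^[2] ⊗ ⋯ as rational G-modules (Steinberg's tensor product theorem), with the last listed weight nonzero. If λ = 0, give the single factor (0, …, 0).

ω-coordinates c = M·v, v = (-12, -3):
  c_1 = (1)·(-12) + (-5)·(-3) = 3
  c_2 = (0)·(-12) + (-1)·(-3) = 3
Base-2 expansion of each c_i:
  c_1 = 3 = 1·2^0 + 1·2^1
  c_2 = 3 = 1·2^0 + 1·2^1
Factor λ_0 = (1, 1)
Factor λ_1 = (1, 1)

((1, 1), (1, 1))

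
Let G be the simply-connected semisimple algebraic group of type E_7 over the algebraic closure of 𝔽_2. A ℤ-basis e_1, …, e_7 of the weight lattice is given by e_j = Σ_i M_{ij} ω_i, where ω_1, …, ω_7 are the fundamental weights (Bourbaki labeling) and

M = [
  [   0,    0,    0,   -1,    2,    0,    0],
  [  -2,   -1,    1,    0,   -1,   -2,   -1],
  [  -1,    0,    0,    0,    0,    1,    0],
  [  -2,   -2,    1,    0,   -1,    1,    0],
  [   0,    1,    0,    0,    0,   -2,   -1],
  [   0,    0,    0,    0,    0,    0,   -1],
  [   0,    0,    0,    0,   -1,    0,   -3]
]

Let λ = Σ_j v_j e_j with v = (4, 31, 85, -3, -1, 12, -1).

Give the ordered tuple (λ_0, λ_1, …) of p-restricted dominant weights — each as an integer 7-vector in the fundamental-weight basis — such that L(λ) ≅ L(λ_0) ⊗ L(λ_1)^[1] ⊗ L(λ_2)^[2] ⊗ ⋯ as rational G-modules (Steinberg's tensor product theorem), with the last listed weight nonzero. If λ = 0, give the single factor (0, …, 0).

((1, 0, 0, 0, 0, 1, 0), (0, 0, 0, 0, 0, 0, 0), (0, 0, 0, 1, 0, 0, 1), (0, 1, 1, 1, 1, 0, 0), (0, 1, 0, 1, 0, 0, 0))

Change of basis e → ω: c = M·v where v = (4, 31, 85, -3, -1, 12, -1):
  c_1 = 0·4 + 0·31 + 0·85 + (-1)·(-3) + (2)·(-1) + 0·12 + (0)·(-1) = 1
  c_2 = (-2)·(4) + (-1)·(31) + 1·85 + (0)·(-3) + (-1)·(-1) + (-2)·(12) + (-1)·(-1) = 24
  c_3 = (-1)·(4) + 0·31 + 0·85 + (0)·(-3) + (0)·(-1) + 1·12 + (0)·(-1) = 8
  c_4 = (-2)·(4) + (-2)·(31) + 1·85 + (0)·(-3) + (-1)·(-1) + 1·12 + (0)·(-1) = 28
  c_5 = 0·4 + 1·31 + 0·85 + (0)·(-3) + (0)·(-1) + (-2)·(12) + (-1)·(-1) = 8
  c_6 = 0·4 + 0·31 + 0·85 + (0)·(-3) + (0)·(-1) + 0·12 + (-1)·(-1) = 1
  c_7 = 0·4 + 0·31 + 0·85 + (0)·(-3) + (-1)·(-1) + 0·12 + (-3)·(-1) = 4
Writing each c_i in base p = 2:
  c_1 = 1 = 1·2^0
  c_2 = 24 = 0·2^0 + 0·2^1 + 0·2^2 + 1·2^3 + 1·2^4
  c_3 = 8 = 0·2^0 + 0·2^1 + 0·2^2 + 1·2^3
  c_4 = 28 = 0·2^0 + 0·2^1 + 1·2^2 + 1·2^3 + 1·2^4
  c_5 = 8 = 0·2^0 + 0·2^1 + 0·2^2 + 1·2^3
  c_6 = 1 = 1·2^0
  c_7 = 4 = 0·2^0 + 0·2^1 + 1·2^2
p-restricted factor λ_0 = (1, 0, 0, 0, 0, 1, 0)
p-restricted factor λ_1 = (0, 0, 0, 0, 0, 0, 0)
p-restricted factor λ_2 = (0, 0, 0, 1, 0, 0, 1)
p-restricted factor λ_3 = (0, 1, 1, 1, 1, 0, 0)
p-restricted factor λ_4 = (0, 1, 0, 1, 0, 0, 0)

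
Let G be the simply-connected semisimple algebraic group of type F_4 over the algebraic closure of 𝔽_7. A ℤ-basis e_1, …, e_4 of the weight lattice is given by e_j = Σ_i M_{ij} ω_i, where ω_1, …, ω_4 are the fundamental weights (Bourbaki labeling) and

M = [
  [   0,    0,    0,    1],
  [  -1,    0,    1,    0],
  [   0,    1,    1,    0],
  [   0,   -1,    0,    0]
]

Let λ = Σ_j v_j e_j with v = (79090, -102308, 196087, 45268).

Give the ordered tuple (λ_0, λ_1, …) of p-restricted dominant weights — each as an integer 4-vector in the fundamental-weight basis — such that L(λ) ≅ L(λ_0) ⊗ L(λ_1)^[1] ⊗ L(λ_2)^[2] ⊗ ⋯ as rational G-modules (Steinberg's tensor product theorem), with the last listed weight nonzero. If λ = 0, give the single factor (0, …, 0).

((6, 6, 0, 3), (5, 4, 6, 6), (6, 0, 2, 1), (5, 5, 0, 4), (4, 6, 4, 0), (2, 6, 5, 6))

Compute c_i = Σ_j M_{ij} v_j with v = (79090, -102308, 196087, 45268):
  c_1 = (0)·(79090) + (0)·(-102308) + (0)·(196087) + (1)·(45268) = 45268
  c_2 = (-1)·(79090) + (0)·(-102308) + (1)·(196087) + (0)·(45268) = 116997
  c_3 = (0)·(79090) + (1)·(-102308) + (1)·(196087) + (0)·(45268) = 93779
  c_4 = (0)·(79090) + (-1)·(-102308) + (0)·(196087) + (0)·(45268) = 102308
Writing each c_i in base p = 7:
  c_1 = 45268 = 6·7^0 + 5·7^1 + 6·7^2 + 5·7^3 + 4·7^4 + 2·7^5
  c_2 = 116997 = 6·7^0 + 4·7^1 + 0·7^2 + 5·7^3 + 6·7^4 + 6·7^5
  c_3 = 93779 = 0·7^0 + 6·7^1 + 2·7^2 + 0·7^3 + 4·7^4 + 5·7^5
  c_4 = 102308 = 3·7^0 + 6·7^1 + 1·7^2 + 4·7^3 + 0·7^4 + 6·7^5
λ_0 = (6, 6, 0, 3)
λ_1 = (5, 4, 6, 6)
λ_2 = (6, 0, 2, 1)
λ_3 = (5, 5, 0, 4)
λ_4 = (4, 6, 4, 0)
λ_5 = (2, 6, 5, 6)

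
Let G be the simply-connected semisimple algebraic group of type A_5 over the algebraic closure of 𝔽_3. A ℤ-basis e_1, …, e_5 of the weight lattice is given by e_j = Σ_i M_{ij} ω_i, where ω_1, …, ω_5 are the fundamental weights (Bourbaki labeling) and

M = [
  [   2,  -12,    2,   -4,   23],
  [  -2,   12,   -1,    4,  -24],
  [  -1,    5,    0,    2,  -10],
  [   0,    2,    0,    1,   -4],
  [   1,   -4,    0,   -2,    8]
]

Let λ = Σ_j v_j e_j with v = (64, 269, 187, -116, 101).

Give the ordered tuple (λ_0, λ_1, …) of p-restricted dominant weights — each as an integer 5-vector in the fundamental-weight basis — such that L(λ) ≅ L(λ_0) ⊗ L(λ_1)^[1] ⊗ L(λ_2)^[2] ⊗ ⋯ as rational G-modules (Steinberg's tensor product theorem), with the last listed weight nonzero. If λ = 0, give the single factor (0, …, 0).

ω-coordinates c = M·v, v = (64, 269, 187, -116, 101):
  c_1 = 2·64 + (-12)·(269) + 2·187 + (-4)·(-116) + 23·101 = 61
  c_2 = (-2)·(64) + 12·269 + (-1)·(187) + (4)·(-116) + (-24)·(101) = 25
  c_3 = (-1)·(64) + 5·269 + 0·187 + (2)·(-116) + (-10)·(101) = 39
  c_4 = 0·64 + 2·269 + 0·187 + (1)·(-116) + (-4)·(101) = 18
  c_5 = 1·64 + (-4)·(269) + 0·187 + (-2)·(-116) + 8·101 = 28
Expand coordinatewise in base 3:
  c_1 = 61 = 1·3^0 + 2·3^1 + 0·3^2 + 2·3^3
  c_2 = 25 = 1·3^0 + 2·3^1 + 2·3^2
  c_3 = 39 = 0·3^0 + 1·3^1 + 1·3^2 + 1·3^3
  c_4 = 18 = 0·3^0 + 0·3^1 + 2·3^2
  c_5 = 28 = 1·3^0 + 0·3^1 + 0·3^2 + 1·3^3
Factor λ_0 = (1, 1, 0, 0, 1)
Factor λ_1 = (2, 2, 1, 0, 0)
Factor λ_2 = (0, 2, 1, 2, 0)
Factor λ_3 = (2, 0, 1, 0, 1)

((1, 1, 0, 0, 1), (2, 2, 1, 0, 0), (0, 2, 1, 2, 0), (2, 0, 1, 0, 1))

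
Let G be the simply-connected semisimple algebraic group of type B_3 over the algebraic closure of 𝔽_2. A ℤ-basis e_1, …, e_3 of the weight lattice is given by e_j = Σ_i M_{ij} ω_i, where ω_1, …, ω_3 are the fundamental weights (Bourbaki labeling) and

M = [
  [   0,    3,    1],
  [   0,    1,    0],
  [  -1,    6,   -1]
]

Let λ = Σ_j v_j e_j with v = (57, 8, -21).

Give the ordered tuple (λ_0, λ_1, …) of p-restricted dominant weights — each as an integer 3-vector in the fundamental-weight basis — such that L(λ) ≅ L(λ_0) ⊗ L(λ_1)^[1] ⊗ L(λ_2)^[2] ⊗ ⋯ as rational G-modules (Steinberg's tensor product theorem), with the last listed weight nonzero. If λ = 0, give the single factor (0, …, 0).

((1, 0, 0), (1, 0, 0), (0, 0, 1), (0, 1, 1))

Converting to the ω-basis (c_i = row i of M dotted with v = (57, 8, -21)):
  c_1 = 0·57 + 3·8 + (1)·(-21) = 3
  c_2 = 0·57 + 1·8 + (0)·(-21) = 8
  c_3 = (-1)·(57) + 6·8 + (-1)·(-21) = 12
Expand coordinatewise in base 2:
  c_1 = 3 = 1·2^0 + 1·2^1
  c_2 = 8 = 0·2^0 + 0·2^1 + 0·2^2 + 1·2^3
  c_3 = 12 = 0·2^0 + 0·2^1 + 1·2^2 + 1·2^3
Factor λ_0 = (1, 0, 0)
Factor λ_1 = (1, 0, 0)
Factor λ_2 = (0, 0, 1)
Factor λ_3 = (0, 1, 1)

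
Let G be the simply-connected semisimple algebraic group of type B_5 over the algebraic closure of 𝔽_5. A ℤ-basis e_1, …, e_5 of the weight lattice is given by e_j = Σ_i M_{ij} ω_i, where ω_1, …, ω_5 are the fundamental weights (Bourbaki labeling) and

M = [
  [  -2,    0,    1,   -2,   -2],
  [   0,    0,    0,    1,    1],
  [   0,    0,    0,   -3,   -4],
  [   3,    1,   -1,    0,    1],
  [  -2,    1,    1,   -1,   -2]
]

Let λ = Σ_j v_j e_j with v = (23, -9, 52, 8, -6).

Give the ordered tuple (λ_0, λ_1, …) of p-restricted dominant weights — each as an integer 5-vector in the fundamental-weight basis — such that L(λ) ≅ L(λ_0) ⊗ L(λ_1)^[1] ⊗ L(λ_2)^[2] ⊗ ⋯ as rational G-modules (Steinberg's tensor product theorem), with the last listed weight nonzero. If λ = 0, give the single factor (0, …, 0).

Converting to the ω-basis (c_i = row i of M dotted with v = (23, -9, 52, 8, -6)):
  c_1 = (-2)·(23) + (0)·(-9) + 1·52 + (-2)·(8) + (-2)·(-6) = 2
  c_2 = 0·23 + (0)·(-9) + 0·52 + 1·8 + (1)·(-6) = 2
  c_3 = 0·23 + (0)·(-9) + 0·52 + (-3)·(8) + (-4)·(-6) = 0
  c_4 = 3·23 + (1)·(-9) + (-1)·(52) + 0·8 + (1)·(-6) = 2
  c_5 = (-2)·(23) + (1)·(-9) + 1·52 + (-1)·(8) + (-2)·(-6) = 1
Expand coordinatewise in base 5:
  c_1 = 2 = 2·5^0
  c_2 = 2 = 2·5^0
  c_3 = 0
  c_4 = 2 = 2·5^0
  c_5 = 1 = 1·5^0
λ_0 = (2, 2, 0, 2, 1)

((2, 2, 0, 2, 1),)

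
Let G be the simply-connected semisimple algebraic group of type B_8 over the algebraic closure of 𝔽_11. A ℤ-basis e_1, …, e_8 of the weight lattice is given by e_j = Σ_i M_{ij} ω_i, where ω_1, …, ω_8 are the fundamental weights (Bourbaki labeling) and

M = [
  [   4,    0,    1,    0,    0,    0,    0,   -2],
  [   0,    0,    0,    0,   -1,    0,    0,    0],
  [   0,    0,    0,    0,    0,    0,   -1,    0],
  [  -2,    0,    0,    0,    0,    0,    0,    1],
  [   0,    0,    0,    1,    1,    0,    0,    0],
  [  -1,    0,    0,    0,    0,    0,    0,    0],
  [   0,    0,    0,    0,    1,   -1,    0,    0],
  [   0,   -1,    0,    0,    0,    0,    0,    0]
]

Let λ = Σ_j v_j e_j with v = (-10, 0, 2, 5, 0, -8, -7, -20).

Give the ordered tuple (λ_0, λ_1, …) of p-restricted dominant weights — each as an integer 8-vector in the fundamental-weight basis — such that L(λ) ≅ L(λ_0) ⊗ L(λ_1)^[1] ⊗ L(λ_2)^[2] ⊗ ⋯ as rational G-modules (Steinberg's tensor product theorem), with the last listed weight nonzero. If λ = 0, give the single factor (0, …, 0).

((2, 0, 7, 0, 5, 10, 8, 0),)

Change of basis e → ω: c = M·v where v = (-10, 0, 2, 5, 0, -8, -7, -20):
  c_1 = 4*-10 + 0*0 + 1*2 + 0*5 + 0*0 + 0*-8 + 0*-7 + -2*-20 = 2
  c_2 = 0*-10 + 0*0 + 0*2 + 0*5 + -1*0 + 0*-8 + 0*-7 + 0*-20 = 0
  c_3 = 0*-10 + 0*0 + 0*2 + 0*5 + 0*0 + 0*-8 + -1*-7 + 0*-20 = 7
  c_4 = -2*-10 + 0*0 + 0*2 + 0*5 + 0*0 + 0*-8 + 0*-7 + 1*-20 = 0
  c_5 = 0*-10 + 0*0 + 0*2 + 1*5 + 1*0 + 0*-8 + 0*-7 + 0*-20 = 5
  c_6 = -1*-10 + 0*0 + 0*2 + 0*5 + 0*0 + 0*-8 + 0*-7 + 0*-20 = 10
  c_7 = 0*-10 + 0*0 + 0*2 + 0*5 + 1*0 + -1*-8 + 0*-7 + 0*-20 = 8
  c_8 = 0*-10 + -1*0 + 0*2 + 0*5 + 0*0 + 0*-8 + 0*-7 + 0*-20 = 0
p = 11; digits c_i = Σ_j d_{ij}·11^j, 0 ≤ d_{ij} < 11:
  c_1 = 2 = 2·11^0
  c_2 = 0
  c_3 = 7 = 7·11^0
  c_4 = 0
  c_5 = 5 = 5·11^0
  c_6 = 10 = 10·11^0
  c_7 = 8 = 8·11^0
  c_8 = 0
p-restricted factor λ_0 = (2, 0, 7, 0, 5, 10, 8, 0)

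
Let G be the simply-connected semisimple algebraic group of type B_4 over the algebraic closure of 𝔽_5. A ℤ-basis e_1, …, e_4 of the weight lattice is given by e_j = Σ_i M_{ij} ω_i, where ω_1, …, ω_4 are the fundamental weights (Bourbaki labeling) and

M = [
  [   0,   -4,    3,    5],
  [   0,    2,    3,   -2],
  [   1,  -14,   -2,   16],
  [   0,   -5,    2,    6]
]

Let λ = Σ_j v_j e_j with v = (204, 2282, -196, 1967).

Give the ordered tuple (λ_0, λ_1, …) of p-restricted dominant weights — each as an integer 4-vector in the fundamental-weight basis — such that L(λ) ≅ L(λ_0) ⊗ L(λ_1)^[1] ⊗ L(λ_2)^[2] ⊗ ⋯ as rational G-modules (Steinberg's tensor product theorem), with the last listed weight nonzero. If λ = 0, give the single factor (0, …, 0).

Change of basis e → ω: c = M·v where v = (204, 2282, -196, 1967):
  c_1 = 0*204 + -4*2282 + 3*-196 + 5*1967 = 119
  c_2 = 0*204 + 2*2282 + 3*-196 + -2*1967 = 42
  c_3 = 1*204 + -14*2282 + -2*-196 + 16*1967 = 120
  c_4 = 0*204 + -5*2282 + 2*-196 + 6*1967 = 0
p = 5; digits c_i = Σ_j d_{ij}·5^j, 0 ≤ d_{ij} < 5:
  c_1 = 119 = 4·5^0 + 3·5^1 + 4·5^2
  c_2 = 42 = 2·5^0 + 3·5^1 + 1·5^2
  c_3 = 120 = 0·5^0 + 4·5^1 + 4·5^2
  c_4 = 0
Factor λ_0 = (4, 2, 0, 0)
Factor λ_1 = (3, 3, 4, 0)
Factor λ_2 = (4, 1, 4, 0)

((4, 2, 0, 0), (3, 3, 4, 0), (4, 1, 4, 0))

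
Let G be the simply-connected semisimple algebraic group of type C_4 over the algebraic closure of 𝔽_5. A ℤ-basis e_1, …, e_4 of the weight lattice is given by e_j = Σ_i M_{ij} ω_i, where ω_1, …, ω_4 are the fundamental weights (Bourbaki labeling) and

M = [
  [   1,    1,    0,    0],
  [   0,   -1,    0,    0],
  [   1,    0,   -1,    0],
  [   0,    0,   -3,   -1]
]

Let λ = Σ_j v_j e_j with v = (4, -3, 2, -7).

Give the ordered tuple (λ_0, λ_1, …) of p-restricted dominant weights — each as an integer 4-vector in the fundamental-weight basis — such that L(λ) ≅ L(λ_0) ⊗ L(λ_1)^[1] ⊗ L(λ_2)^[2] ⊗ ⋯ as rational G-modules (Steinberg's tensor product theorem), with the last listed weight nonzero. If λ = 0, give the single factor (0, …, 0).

((1, 3, 2, 1),)

Compute c_i = Σ_j M_{ij} v_j with v = (4, -3, 2, -7):
  c_1 = (1)·(4) + (1)·(-3) + (0)·(2) + (0)·(-7) = 1
  c_2 = (0)·(4) + (-1)·(-3) + (0)·(2) + (0)·(-7) = 3
  c_3 = (1)·(4) + (0)·(-3) + (-1)·(2) + (0)·(-7) = 2
  c_4 = (0)·(4) + (0)·(-3) + (-3)·(2) + (-1)·(-7) = 1
Base-5 expansion of each c_i:
  c_1 = 1 = 1·5^0
  c_2 = 3 = 3·5^0
  c_3 = 2 = 2·5^0
  c_4 = 1 = 1·5^0
λ_0 = (1, 3, 2, 1)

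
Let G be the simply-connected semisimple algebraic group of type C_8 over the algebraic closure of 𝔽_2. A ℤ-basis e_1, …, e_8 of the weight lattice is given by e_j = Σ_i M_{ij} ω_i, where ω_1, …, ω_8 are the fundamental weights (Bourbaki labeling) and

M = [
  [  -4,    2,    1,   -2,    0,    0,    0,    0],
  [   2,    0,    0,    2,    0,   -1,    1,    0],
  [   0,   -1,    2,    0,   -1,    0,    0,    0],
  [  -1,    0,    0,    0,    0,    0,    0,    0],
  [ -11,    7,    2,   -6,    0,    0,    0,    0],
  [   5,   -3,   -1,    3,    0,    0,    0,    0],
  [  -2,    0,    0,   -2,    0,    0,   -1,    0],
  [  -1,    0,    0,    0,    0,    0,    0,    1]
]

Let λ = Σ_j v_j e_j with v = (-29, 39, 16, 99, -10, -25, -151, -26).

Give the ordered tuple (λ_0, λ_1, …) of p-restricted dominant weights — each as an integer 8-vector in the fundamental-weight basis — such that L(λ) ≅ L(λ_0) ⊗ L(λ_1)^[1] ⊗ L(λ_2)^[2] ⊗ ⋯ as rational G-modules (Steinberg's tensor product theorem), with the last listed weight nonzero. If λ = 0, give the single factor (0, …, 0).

Change of basis e → ω: c = M·v where v = (-29, 39, 16, 99, -10, -25, -151, -26):
  c_1 = (-4)·(-29) + 2·39 + 1·16 + (-2)·(99) + (0)·(-10) + (0)·(-25) + (0)·(-151) + (0)·(-26) = 12
  c_2 = (2)·(-29) + 0·39 + 0·16 + 2·99 + (0)·(-10) + (-1)·(-25) + (1)·(-151) + (0)·(-26) = 14
  c_3 = (0)·(-29) + (-1)·(39) + 2·16 + 0·99 + (-1)·(-10) + (0)·(-25) + (0)·(-151) + (0)·(-26) = 3
  c_4 = (-1)·(-29) + 0·39 + 0·16 + 0·99 + (0)·(-10) + (0)·(-25) + (0)·(-151) + (0)·(-26) = 29
  c_5 = (-11)·(-29) + 7·39 + 2·16 + (-6)·(99) + (0)·(-10) + (0)·(-25) + (0)·(-151) + (0)·(-26) = 30
  c_6 = (5)·(-29) + (-3)·(39) + (-1)·(16) + 3·99 + (0)·(-10) + (0)·(-25) + (0)·(-151) + (0)·(-26) = 19
  c_7 = (-2)·(-29) + 0·39 + 0·16 + (-2)·(99) + (0)·(-10) + (0)·(-25) + (-1)·(-151) + (0)·(-26) = 11
  c_8 = (-1)·(-29) + 0·39 + 0·16 + 0·99 + (0)·(-10) + (0)·(-25) + (0)·(-151) + (1)·(-26) = 3
Writing each c_i in base p = 2:
  c_1 = 12 = 0·2^0 + 0·2^1 + 1·2^2 + 1·2^3
  c_2 = 14 = 0·2^0 + 1·2^1 + 1·2^2 + 1·2^3
  c_3 = 3 = 1·2^0 + 1·2^1
  c_4 = 29 = 1·2^0 + 0·2^1 + 1·2^2 + 1·2^3 + 1·2^4
  c_5 = 30 = 0·2^0 + 1·2^1 + 1·2^2 + 1·2^3 + 1·2^4
  c_6 = 19 = 1·2^0 + 1·2^1 + 0·2^2 + 0·2^3 + 1·2^4
  c_7 = 11 = 1·2^0 + 1·2^1 + 0·2^2 + 1·2^3
  c_8 = 3 = 1·2^0 + 1·2^1
λ_0 = (0, 0, 1, 1, 0, 1, 1, 1)
λ_1 = (0, 1, 1, 0, 1, 1, 1, 1)
λ_2 = (1, 1, 0, 1, 1, 0, 0, 0)
λ_3 = (1, 1, 0, 1, 1, 0, 1, 0)
λ_4 = (0, 0, 0, 1, 1, 1, 0, 0)

((0, 0, 1, 1, 0, 1, 1, 1), (0, 1, 1, 0, 1, 1, 1, 1), (1, 1, 0, 1, 1, 0, 0, 0), (1, 1, 0, 1, 1, 0, 1, 0), (0, 0, 0, 1, 1, 1, 0, 0))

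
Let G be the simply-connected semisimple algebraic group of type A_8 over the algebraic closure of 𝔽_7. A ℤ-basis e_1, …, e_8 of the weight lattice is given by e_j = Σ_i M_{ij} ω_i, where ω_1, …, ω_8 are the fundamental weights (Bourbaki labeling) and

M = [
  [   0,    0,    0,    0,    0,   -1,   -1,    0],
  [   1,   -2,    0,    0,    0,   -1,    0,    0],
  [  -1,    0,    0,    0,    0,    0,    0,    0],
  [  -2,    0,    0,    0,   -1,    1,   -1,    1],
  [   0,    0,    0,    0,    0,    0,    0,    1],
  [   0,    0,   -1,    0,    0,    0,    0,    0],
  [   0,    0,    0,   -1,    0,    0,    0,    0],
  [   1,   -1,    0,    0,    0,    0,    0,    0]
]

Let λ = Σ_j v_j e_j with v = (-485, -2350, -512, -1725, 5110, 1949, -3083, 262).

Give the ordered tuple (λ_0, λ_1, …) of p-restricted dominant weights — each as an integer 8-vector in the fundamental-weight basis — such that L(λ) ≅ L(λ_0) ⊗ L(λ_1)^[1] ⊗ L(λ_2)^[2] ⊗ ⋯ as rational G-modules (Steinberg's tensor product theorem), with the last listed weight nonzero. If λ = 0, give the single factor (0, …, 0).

((0, 5, 2, 6, 3, 1, 3, 3), (1, 1, 6, 3, 2, 3, 1, 0), (2, 4, 2, 2, 5, 3, 0, 3), (3, 6, 1, 3, 0, 1, 5, 5))

Converting to the ω-basis (c_i = row i of M dotted with v = (-485, -2350, -512, -1725, 5110, 1949, -3083, 262)):
  c_1 = 0*-485 + 0*-2350 + 0*-512 + 0*-1725 + 0*5110 + -1*1949 + -1*-3083 + 0*262 = 1134
  c_2 = 1*-485 + -2*-2350 + 0*-512 + 0*-1725 + 0*5110 + -1*1949 + 0*-3083 + 0*262 = 2266
  c_3 = -1*-485 + 0*-2350 + 0*-512 + 0*-1725 + 0*5110 + 0*1949 + 0*-3083 + 0*262 = 485
  c_4 = -2*-485 + 0*-2350 + 0*-512 + 0*-1725 + -1*5110 + 1*1949 + -1*-3083 + 1*262 = 1154
  c_5 = 0*-485 + 0*-2350 + 0*-512 + 0*-1725 + 0*5110 + 0*1949 + 0*-3083 + 1*262 = 262
  c_6 = 0*-485 + 0*-2350 + -1*-512 + 0*-1725 + 0*5110 + 0*1949 + 0*-3083 + 0*262 = 512
  c_7 = 0*-485 + 0*-2350 + 0*-512 + -1*-1725 + 0*5110 + 0*1949 + 0*-3083 + 0*262 = 1725
  c_8 = 1*-485 + -1*-2350 + 0*-512 + 0*-1725 + 0*5110 + 0*1949 + 0*-3083 + 0*262 = 1865
p = 7; digits c_i = Σ_j d_{ij}·7^j, 0 ≤ d_{ij} < 7:
  c_1 = 1134 = 0·7^0 + 1·7^1 + 2·7^2 + 3·7^3
  c_2 = 2266 = 5·7^0 + 1·7^1 + 4·7^2 + 6·7^3
  c_3 = 485 = 2·7^0 + 6·7^1 + 2·7^2 + 1·7^3
  c_4 = 1154 = 6·7^0 + 3·7^1 + 2·7^2 + 3·7^3
  c_5 = 262 = 3·7^0 + 2·7^1 + 5·7^2
  c_6 = 512 = 1·7^0 + 3·7^1 + 3·7^2 + 1·7^3
  c_7 = 1725 = 3·7^0 + 1·7^1 + 0·7^2 + 5·7^3
  c_8 = 1865 = 3·7^0 + 0·7^1 + 3·7^2 + 5·7^3
λ_0 = (0, 5, 2, 6, 3, 1, 3, 3)
λ_1 = (1, 1, 6, 3, 2, 3, 1, 0)
λ_2 = (2, 4, 2, 2, 5, 3, 0, 3)
λ_3 = (3, 6, 1, 3, 0, 1, 5, 5)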